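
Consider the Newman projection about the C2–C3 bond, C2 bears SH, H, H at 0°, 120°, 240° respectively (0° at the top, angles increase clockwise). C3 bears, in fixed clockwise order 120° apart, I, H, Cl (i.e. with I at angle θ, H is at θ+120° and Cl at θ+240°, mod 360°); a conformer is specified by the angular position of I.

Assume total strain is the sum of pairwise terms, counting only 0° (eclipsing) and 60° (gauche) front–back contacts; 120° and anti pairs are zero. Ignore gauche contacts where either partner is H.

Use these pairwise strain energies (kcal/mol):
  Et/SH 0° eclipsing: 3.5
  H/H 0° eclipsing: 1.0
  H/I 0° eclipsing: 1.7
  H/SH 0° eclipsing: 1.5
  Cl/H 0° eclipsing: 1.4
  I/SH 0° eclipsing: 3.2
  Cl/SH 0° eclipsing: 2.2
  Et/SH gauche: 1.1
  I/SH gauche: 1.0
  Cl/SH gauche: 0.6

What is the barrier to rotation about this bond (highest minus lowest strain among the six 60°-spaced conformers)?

5.0 kcal/mol

I at 0° (eclipsed): SH–I eclipsed, H–H eclipsed, H–Cl eclipsed; 3.2 + 1.0 + 1.4 = 5.6 kcal/mol.
I at 60° (staggered): SH–I gauche, SH–Cl gauche; 1.0 + 0.6 = 1.6 kcal/mol.
I at 120° (eclipsed): SH–Cl eclipsed, H–I eclipsed, H–H eclipsed; 2.2 + 1.7 + 1.0 = 4.9 kcal/mol.
I at 180° (staggered): SH–Cl gauche; 0.6 = 0.6 kcal/mol.
I at 240° (eclipsed): SH–H eclipsed, H–Cl eclipsed, H–I eclipsed; 1.5 + 1.4 + 1.7 = 4.6 kcal/mol.
I at 300° (staggered): SH–I gauche; 1.0 = 1.0 kcal/mol.
Max at 0° (5.6 kcal/mol), min at 180° (0.6 kcal/mol); barrier = 5.0 kcal/mol.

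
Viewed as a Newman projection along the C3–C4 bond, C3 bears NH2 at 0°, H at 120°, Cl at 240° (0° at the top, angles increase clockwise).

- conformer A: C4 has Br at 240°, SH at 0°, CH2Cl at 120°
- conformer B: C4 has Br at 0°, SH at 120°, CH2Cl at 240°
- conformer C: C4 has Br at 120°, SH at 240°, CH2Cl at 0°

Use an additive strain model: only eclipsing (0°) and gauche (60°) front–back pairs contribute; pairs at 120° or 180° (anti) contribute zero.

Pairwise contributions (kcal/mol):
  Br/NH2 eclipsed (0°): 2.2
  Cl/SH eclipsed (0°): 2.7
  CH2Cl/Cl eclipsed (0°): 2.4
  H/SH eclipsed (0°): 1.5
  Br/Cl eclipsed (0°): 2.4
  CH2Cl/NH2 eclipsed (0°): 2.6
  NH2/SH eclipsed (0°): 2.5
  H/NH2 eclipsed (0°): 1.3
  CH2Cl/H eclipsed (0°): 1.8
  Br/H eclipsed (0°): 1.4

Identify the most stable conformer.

B

A (eclipsed): NH2–SH eclipsed, H–CH2Cl eclipsed, Cl–Br eclipsed; 2.5 + 1.8 + 2.4 = 6.7 kcal/mol.
B (eclipsed): NH2–Br eclipsed, H–SH eclipsed, Cl–CH2Cl eclipsed; 2.2 + 1.5 + 2.4 = 6.1 kcal/mol.
C (eclipsed): NH2–CH2Cl eclipsed, H–Br eclipsed, Cl–SH eclipsed; 2.6 + 1.4 + 2.7 = 6.7 kcal/mol.
B has the lowest total (6.1 kcal/mol).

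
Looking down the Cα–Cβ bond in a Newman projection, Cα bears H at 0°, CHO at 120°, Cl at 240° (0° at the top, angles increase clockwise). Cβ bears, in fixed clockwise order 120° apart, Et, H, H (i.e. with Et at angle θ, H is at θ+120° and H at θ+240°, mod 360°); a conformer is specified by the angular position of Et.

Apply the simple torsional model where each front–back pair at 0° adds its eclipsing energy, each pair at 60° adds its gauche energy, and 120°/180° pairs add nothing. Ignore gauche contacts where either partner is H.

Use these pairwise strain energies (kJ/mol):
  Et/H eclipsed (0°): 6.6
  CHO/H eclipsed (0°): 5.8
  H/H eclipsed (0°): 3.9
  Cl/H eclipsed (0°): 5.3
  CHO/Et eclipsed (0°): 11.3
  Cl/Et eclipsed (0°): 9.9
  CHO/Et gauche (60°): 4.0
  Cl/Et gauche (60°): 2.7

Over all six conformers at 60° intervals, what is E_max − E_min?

17.8 kJ/mol

Et at 0° (eclipsed): H–Et eclipsed, CHO–H eclipsed, Cl–H eclipsed; 6.6 + 5.8 + 5.3 = 17.7 kJ/mol.
Et at 60° (staggered): CHO–Et gauche; 4.0 = 4.0 kJ/mol.
Et at 120° (eclipsed): H–H eclipsed, CHO–Et eclipsed, Cl–H eclipsed; 3.9 + 11.3 + 5.3 = 20.5 kJ/mol.
Et at 180° (staggered): CHO–Et gauche, Cl–Et gauche; 4.0 + 2.7 = 6.7 kJ/mol.
Et at 240° (eclipsed): H–H eclipsed, CHO–H eclipsed, Cl–Et eclipsed; 3.9 + 5.8 + 9.9 = 19.6 kJ/mol.
Et at 300° (staggered): Cl–Et gauche; 2.7 = 2.7 kJ/mol.
Max at 120° (20.5 kJ/mol), min at 300° (2.7 kJ/mol); barrier = 17.8 kJ/mol.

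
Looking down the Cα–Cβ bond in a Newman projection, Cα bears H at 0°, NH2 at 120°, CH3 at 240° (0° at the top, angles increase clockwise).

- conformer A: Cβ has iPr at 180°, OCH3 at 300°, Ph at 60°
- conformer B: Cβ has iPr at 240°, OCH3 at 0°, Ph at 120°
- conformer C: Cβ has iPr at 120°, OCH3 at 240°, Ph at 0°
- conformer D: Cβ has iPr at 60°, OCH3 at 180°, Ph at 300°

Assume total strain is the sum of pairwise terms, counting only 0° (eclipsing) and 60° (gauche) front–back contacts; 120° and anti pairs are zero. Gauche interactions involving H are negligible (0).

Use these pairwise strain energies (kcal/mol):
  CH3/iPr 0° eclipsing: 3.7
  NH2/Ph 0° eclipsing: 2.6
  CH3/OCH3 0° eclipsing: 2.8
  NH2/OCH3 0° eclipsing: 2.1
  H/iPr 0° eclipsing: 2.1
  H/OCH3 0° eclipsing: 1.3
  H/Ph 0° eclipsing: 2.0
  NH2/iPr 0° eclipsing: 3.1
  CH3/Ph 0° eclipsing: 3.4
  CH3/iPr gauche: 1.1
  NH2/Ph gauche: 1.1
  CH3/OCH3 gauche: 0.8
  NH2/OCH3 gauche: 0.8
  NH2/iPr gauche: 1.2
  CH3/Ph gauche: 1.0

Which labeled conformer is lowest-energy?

D

A (staggered): NH2(120°)/iPr(180°) gauche 1.2; NH2(120°)/Ph(60°) gauche 1.1; CH3(240°)/iPr(180°) gauche 1.1; CH3(240°)/OCH3(300°) gauche 0.8 → 4.2 kcal/mol.
B (eclipsed): H(0°)/OCH3(0°) eclipsed 1.3; NH2(120°)/Ph(120°) eclipsed 2.6; CH3(240°)/iPr(240°) eclipsed 3.7 → 7.6 kcal/mol.
C (eclipsed): H(0°)/Ph(0°) eclipsed 2.0; NH2(120°)/iPr(120°) eclipsed 3.1; CH3(240°)/OCH3(240°) eclipsed 2.8 → 7.9 kcal/mol.
D (staggered): NH2(120°)/iPr(60°) gauche 1.2; NH2(120°)/OCH3(180°) gauche 0.8; CH3(240°)/OCH3(180°) gauche 0.8; CH3(240°)/Ph(300°) gauche 1.0 → 3.8 kcal/mol.
D has the lowest total (3.8 kcal/mol).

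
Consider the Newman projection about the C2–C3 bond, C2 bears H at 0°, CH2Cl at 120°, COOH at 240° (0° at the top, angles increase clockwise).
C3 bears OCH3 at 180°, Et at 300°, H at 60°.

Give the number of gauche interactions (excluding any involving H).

3

Non-H gauche pairs: CH2Cl(120°)/OCH3(180°); COOH(240°)/OCH3(180°); COOH(240°)/Et(300°) — 3 interactions.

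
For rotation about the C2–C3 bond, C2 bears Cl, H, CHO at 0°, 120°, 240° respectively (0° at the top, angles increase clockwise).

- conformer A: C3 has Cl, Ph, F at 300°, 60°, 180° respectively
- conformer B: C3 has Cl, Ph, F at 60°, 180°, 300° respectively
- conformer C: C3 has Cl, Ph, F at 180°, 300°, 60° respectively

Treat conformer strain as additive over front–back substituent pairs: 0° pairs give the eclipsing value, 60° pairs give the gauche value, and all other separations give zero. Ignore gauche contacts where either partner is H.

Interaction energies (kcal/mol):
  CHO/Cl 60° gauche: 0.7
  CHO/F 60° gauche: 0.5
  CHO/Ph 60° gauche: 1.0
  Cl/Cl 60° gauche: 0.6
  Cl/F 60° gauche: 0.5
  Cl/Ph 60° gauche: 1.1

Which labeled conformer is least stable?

A (staggered): Cl(0°)/Cl(300°) gauche 0.6; Cl(0°)/Ph(60°) gauche 1.1; CHO(240°)/Cl(300°) gauche 0.7; CHO(240°)/F(180°) gauche 0.5 → 2.9 kcal/mol.
B (staggered): Cl(0°)/Cl(60°) gauche 0.6; Cl(0°)/F(300°) gauche 0.5; CHO(240°)/Ph(180°) gauche 1.0; CHO(240°)/F(300°) gauche 0.5 → 2.6 kcal/mol.
C (staggered): Cl(0°)/Ph(300°) gauche 1.1; Cl(0°)/F(60°) gauche 0.5; CHO(240°)/Cl(180°) gauche 0.7; CHO(240°)/Ph(300°) gauche 1.0 → 3.3 kcal/mol.
C has the highest total (3.3 kcal/mol).

C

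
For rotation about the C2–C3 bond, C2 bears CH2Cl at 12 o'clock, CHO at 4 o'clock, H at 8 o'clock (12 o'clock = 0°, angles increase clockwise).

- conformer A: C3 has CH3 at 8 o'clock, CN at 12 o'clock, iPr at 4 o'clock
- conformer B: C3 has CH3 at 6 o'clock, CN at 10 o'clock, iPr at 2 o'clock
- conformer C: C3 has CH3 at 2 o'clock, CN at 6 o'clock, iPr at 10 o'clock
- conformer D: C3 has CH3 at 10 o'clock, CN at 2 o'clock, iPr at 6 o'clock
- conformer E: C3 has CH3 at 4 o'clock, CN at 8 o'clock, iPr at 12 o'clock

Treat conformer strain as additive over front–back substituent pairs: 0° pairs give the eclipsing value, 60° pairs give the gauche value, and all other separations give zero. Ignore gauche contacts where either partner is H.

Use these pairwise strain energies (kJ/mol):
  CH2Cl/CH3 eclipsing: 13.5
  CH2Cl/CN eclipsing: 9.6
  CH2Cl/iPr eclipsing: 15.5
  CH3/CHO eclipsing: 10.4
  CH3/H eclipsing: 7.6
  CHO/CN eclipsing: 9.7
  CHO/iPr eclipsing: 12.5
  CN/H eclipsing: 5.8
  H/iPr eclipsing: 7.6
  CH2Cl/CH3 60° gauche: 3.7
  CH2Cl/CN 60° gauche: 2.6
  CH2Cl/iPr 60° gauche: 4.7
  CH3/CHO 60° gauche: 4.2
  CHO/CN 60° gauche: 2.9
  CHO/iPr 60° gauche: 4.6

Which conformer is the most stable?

D

A (eclipsed): CH2Cl–CN eclipsed, CHO–iPr eclipsed, H–CH3 eclipsed; 9.6 + 12.5 + 7.6 = 29.7 kJ/mol.
B (staggered): CH2Cl–CN gauche, CH2Cl–iPr gauche, CHO–CH3 gauche, CHO–iPr gauche; 2.6 + 4.7 + 4.2 + 4.6 = 16.1 kJ/mol.
C (staggered): CH2Cl–CH3 gauche, CH2Cl–iPr gauche, CHO–CH3 gauche, CHO–CN gauche; 3.7 + 4.7 + 4.2 + 2.9 = 15.5 kJ/mol.
D (staggered): CH2Cl–CH3 gauche, CH2Cl–CN gauche, CHO–CN gauche, CHO–iPr gauche; 3.7 + 2.6 + 2.9 + 4.6 = 13.8 kJ/mol.
E (eclipsed): CH2Cl–iPr eclipsed, CHO–CH3 eclipsed, H–CN eclipsed; 15.5 + 10.4 + 5.8 = 31.7 kJ/mol.
D has the lowest total (13.8 kJ/mol).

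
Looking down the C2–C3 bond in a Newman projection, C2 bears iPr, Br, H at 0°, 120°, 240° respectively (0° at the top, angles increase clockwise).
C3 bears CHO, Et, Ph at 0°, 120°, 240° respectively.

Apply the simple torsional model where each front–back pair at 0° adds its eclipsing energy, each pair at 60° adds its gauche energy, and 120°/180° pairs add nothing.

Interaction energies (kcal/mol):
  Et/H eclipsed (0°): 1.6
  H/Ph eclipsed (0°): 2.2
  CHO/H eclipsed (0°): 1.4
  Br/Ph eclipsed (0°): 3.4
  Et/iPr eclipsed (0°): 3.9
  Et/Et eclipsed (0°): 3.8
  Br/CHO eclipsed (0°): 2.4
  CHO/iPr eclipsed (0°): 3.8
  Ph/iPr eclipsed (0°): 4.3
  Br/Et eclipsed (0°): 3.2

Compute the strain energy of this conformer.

This conformer (eclipsed): iPr–CHO eclipsed, Br–Et eclipsed, H–Ph eclipsed; 3.8 + 3.2 + 2.2 = 9.2 kcal/mol.

9.2 kcal/mol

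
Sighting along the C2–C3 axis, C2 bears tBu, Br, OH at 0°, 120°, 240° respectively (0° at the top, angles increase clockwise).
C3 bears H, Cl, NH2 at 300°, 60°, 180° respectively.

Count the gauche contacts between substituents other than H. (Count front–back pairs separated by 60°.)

4

Non-H gauche pairs: tBu(0°)/Cl(60°); Br(120°)/Cl(60°); Br(120°)/NH2(180°); OH(240°)/NH2(180°) — 4 interactions.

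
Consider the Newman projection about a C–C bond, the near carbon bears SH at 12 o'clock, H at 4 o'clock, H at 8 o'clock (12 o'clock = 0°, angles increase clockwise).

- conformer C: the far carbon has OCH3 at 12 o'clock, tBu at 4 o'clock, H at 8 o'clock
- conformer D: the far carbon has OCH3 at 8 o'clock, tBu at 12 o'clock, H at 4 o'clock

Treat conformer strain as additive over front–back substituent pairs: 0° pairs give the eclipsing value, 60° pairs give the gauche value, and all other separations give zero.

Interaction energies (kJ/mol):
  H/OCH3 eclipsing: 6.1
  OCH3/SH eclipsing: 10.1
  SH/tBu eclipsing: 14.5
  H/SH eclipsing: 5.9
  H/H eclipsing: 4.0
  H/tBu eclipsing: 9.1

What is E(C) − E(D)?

-1.4 kJ/mol

C (eclipsed): SH(0°)/OCH3(0°) eclipsed 10.1; H(120°)/tBu(120°) eclipsed 9.1; H(240°)/H(240°) eclipsed 4.0 → 23.2 kJ/mol.
D (eclipsed): SH(0°)/tBu(0°) eclipsed 14.5; H(120°)/H(120°) eclipsed 4.0; H(240°)/OCH3(240°) eclipsed 6.1 → 24.6 kJ/mol.
E(C) − E(D) = 23.2 − 24.6 = -1.4 kJ/mol.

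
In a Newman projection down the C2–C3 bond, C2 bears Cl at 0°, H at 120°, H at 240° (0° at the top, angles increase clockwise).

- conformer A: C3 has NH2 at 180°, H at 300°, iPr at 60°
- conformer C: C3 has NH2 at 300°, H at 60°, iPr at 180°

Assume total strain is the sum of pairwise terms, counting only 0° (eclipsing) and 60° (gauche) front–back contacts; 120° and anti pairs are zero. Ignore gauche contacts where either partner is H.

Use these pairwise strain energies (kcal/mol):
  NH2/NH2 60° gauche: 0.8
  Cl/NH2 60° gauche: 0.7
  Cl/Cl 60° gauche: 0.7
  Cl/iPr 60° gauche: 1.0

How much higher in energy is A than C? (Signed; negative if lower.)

+0.3 kcal/mol

A (staggered): Cl(0°)/iPr(60°) gauche 1.0 → 1.0 kcal/mol.
C (staggered): Cl(0°)/NH2(300°) gauche 0.7 → 0.7 kcal/mol.
E(A) − E(C) = 1.0 − 0.7 = +0.3 kcal/mol.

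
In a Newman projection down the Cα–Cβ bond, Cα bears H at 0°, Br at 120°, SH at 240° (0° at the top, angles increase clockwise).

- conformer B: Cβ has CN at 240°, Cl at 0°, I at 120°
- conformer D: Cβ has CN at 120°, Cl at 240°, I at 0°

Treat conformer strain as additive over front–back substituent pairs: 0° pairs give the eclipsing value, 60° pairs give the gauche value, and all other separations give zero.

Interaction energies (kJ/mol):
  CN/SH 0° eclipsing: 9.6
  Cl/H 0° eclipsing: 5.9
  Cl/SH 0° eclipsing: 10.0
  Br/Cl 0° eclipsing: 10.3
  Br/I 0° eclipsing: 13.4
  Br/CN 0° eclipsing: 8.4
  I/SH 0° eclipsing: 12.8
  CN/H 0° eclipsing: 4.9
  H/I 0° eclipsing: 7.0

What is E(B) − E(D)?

+3.5 kJ/mol

B is eclipsed. H at 0° is eclipsed with Cl at 0° (5.9); Br at 120° is eclipsed with I at 120° (13.4); SH at 240° is eclipsed with CN at 240° (9.6). Total 28.9 kJ/mol.
D is eclipsed. H at 0° is eclipsed with I at 0° (7.0); Br at 120° is eclipsed with CN at 120° (8.4); SH at 240° is eclipsed with Cl at 240° (10.0). Total 25.4 kJ/mol.
E(B) − E(D) = 28.9 − 25.4 = +3.5 kJ/mol.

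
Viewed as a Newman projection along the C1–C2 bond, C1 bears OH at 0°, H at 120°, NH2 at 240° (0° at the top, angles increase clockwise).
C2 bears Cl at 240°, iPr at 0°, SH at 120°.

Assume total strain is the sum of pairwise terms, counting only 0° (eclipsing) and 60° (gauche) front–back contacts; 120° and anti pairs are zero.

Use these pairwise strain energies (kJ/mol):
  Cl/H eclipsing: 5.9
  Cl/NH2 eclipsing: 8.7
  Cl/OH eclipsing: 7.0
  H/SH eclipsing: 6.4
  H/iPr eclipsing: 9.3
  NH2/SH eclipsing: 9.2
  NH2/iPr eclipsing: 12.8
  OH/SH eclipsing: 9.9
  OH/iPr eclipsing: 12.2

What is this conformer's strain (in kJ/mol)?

27.3 kJ/mol

This conformer (eclipsed): OH(0°)/iPr(0°) eclipsed 12.2; H(120°)/SH(120°) eclipsed 6.4; NH2(240°)/Cl(240°) eclipsed 8.7 → 27.3 kJ/mol.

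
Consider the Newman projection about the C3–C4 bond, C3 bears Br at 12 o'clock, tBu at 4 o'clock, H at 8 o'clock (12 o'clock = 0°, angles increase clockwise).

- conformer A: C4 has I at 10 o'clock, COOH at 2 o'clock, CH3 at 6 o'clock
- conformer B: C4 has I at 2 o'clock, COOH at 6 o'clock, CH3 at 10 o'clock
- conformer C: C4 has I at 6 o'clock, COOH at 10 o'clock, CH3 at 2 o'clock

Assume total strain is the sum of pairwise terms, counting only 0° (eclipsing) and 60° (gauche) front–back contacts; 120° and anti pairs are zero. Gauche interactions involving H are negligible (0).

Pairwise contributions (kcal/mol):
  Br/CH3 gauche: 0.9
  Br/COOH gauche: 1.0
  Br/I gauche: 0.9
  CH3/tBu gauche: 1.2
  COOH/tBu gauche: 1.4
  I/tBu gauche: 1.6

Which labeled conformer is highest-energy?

A is staggered. Br at 0° is gauche with I at 300° (0.9); Br at 0° is gauche with COOH at 60° (1.0); tBu at 120° is gauche with COOH at 60° (1.4); tBu at 120° is gauche with CH3 at 180° (1.2). Total 4.5 kcal/mol.
B is staggered. Br at 0° is gauche with I at 60° (0.9); Br at 0° is gauche with CH3 at 300° (0.9); tBu at 120° is gauche with I at 60° (1.6); tBu at 120° is gauche with COOH at 180° (1.4). Total 4.8 kcal/mol.
C is staggered. Br at 0° is gauche with COOH at 300° (1.0); Br at 0° is gauche with CH3 at 60° (0.9); tBu at 120° is gauche with I at 180° (1.6); tBu at 120° is gauche with CH3 at 60° (1.2). Total 4.7 kcal/mol.
B has the highest total (4.8 kcal/mol).

B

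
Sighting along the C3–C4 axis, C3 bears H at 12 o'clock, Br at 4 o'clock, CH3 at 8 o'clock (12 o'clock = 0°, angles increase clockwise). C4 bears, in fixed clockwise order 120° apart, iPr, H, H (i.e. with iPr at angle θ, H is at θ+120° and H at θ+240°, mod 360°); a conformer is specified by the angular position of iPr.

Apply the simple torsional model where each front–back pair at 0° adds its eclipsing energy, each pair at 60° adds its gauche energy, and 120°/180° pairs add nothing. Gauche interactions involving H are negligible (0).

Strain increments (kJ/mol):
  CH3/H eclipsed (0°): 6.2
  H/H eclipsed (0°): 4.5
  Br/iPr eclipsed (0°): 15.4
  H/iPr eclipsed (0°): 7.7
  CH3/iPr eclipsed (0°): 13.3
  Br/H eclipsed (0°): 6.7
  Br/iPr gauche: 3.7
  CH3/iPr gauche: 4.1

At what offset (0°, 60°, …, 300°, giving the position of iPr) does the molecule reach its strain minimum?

60°

iPr at 0° (eclipsed): H–iPr eclipsed, Br–H eclipsed, CH3–H eclipsed; 7.7 + 6.7 + 6.2 = 20.6 kJ/mol.
iPr at 60° (staggered): Br–iPr gauche; 3.7 = 3.7 kJ/mol.
iPr at 120° (eclipsed): H–H eclipsed, Br–iPr eclipsed, CH3–H eclipsed; 4.5 + 15.4 + 6.2 = 26.1 kJ/mol.
iPr at 180° (staggered): Br–iPr gauche, CH3–iPr gauche; 3.7 + 4.1 = 7.8 kJ/mol.
iPr at 240° (eclipsed): H–H eclipsed, Br–H eclipsed, CH3–iPr eclipsed; 4.5 + 6.7 + 13.3 = 24.5 kJ/mol.
iPr at 300° (staggered): CH3–iPr gauche; 4.1 = 4.1 kJ/mol.
The minimum (3.7 kJ/mol) occurs with iPr at 60°.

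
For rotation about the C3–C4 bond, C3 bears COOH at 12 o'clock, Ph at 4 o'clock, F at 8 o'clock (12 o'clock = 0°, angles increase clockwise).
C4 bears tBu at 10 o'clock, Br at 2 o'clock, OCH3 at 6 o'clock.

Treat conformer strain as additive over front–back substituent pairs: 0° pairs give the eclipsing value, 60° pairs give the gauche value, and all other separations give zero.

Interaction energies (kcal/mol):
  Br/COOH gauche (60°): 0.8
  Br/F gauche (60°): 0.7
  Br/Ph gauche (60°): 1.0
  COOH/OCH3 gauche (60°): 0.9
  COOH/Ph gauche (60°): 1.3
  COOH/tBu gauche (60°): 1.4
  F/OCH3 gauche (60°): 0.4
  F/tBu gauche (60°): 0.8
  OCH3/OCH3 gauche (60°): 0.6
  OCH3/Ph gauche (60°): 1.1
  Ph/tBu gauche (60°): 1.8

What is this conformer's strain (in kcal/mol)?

This conformer (staggered): COOH(0°)/tBu(300°) gauche 1.4; COOH(0°)/Br(60°) gauche 0.8; Ph(120°)/Br(60°) gauche 1.0; Ph(120°)/OCH3(180°) gauche 1.1; F(240°)/tBu(300°) gauche 0.8; F(240°)/OCH3(180°) gauche 0.4 → 5.5 kcal/mol.

5.5 kcal/mol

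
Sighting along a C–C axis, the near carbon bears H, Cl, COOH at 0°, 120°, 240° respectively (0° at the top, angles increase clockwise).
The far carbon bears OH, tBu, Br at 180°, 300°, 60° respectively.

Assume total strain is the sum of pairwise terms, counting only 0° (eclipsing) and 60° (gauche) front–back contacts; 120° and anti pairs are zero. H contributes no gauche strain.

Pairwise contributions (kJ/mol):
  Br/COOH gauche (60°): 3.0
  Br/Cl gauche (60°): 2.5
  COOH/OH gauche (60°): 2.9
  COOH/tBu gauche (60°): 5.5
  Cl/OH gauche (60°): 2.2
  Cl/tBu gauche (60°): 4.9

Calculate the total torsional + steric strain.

This conformer (staggered): Cl(120°)/OH(180°) gauche 2.2; Cl(120°)/Br(60°) gauche 2.5; COOH(240°)/OH(180°) gauche 2.9; COOH(240°)/tBu(300°) gauche 5.5 → 13.1 kJ/mol.

13.1 kJ/mol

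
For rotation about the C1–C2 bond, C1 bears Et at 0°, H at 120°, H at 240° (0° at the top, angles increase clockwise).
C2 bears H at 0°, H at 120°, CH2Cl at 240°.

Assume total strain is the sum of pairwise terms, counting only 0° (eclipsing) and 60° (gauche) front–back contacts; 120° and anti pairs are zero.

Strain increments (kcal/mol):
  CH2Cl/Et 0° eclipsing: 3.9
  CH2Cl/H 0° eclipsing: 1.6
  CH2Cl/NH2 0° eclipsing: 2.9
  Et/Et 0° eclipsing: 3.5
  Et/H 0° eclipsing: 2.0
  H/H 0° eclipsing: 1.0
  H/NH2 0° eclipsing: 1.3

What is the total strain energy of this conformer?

4.6 kcal/mol

This conformer (eclipsed): Et(0°)/H(0°) eclipsed 2.0; H(120°)/H(120°) eclipsed 1.0; H(240°)/CH2Cl(240°) eclipsed 1.6 → 4.6 kcal/mol.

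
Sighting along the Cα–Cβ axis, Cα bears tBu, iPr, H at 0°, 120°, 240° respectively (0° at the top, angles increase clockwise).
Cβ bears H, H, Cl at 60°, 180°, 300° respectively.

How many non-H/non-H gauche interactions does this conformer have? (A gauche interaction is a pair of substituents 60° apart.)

Non-H gauche pairs: tBu(0°)/Cl(300°) — 1 interaction.

1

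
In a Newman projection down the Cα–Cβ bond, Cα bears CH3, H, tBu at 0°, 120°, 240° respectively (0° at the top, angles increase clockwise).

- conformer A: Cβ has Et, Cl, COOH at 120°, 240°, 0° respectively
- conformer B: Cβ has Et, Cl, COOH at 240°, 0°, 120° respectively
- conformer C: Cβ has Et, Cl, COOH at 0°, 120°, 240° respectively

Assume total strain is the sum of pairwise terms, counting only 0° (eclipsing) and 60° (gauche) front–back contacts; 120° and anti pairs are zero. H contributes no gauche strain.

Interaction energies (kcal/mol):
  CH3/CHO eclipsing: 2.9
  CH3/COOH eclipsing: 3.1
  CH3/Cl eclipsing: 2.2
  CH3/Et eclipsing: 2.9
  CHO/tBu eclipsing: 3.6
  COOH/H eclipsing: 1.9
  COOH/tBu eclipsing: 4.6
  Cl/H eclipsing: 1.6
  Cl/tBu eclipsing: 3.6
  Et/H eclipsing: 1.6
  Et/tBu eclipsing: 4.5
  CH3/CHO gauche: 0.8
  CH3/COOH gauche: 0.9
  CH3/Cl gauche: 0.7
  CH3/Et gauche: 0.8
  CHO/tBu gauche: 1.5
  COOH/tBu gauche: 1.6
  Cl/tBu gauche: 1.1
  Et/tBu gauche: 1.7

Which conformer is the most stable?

A

A is eclipsed. CH3 at 0° is eclipsed with COOH at 0° (3.1); H at 120° is eclipsed with Et at 120° (1.6); tBu at 240° is eclipsed with Cl at 240° (3.6). Total 8.3 kcal/mol.
B is eclipsed. CH3 at 0° is eclipsed with Cl at 0° (2.2); H at 120° is eclipsed with COOH at 120° (1.9); tBu at 240° is eclipsed with Et at 240° (4.5). Total 8.6 kcal/mol.
C is eclipsed. CH3 at 0° is eclipsed with Et at 0° (2.9); H at 120° is eclipsed with Cl at 120° (1.6); tBu at 240° is eclipsed with COOH at 240° (4.6). Total 9.1 kcal/mol.
A has the lowest total (8.3 kcal/mol).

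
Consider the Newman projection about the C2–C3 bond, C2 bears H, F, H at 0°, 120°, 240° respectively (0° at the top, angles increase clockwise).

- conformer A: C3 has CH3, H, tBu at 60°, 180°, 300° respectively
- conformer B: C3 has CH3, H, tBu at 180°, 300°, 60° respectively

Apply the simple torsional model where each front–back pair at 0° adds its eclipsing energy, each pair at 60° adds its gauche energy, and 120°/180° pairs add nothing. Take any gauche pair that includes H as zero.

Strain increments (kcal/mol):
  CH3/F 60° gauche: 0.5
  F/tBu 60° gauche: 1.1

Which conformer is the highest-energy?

B

A (staggered): F(120°)/CH3(60°) gauche 0.5 → 0.5 kcal/mol.
B (staggered): F(120°)/CH3(180°) gauche 0.5; F(120°)/tBu(60°) gauche 1.1 → 1.6 kcal/mol.
B has the highest total (1.6 kcal/mol).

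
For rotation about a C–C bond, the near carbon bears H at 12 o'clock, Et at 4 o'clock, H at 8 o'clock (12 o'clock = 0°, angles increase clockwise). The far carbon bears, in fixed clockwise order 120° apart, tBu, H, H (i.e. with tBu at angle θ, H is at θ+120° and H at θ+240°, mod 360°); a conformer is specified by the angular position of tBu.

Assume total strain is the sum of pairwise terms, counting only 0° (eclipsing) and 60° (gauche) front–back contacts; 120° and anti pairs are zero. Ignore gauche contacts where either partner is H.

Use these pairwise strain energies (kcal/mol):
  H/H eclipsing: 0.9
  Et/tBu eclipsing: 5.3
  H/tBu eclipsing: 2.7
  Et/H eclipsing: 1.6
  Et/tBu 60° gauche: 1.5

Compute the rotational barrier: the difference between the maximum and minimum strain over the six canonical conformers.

7.1 kcal/mol

tBu at 0° (eclipsed): H(0°)/tBu(0°) eclipsed 2.7; Et(120°)/H(120°) eclipsed 1.6; H(240°)/H(240°) eclipsed 0.9 → 5.2 kcal/mol.
tBu at 60° (staggered): Et(120°)/tBu(60°) gauche 1.5 → 1.5 kcal/mol.
tBu at 120° (eclipsed): H(0°)/H(0°) eclipsed 0.9; Et(120°)/tBu(120°) eclipsed 5.3; H(240°)/H(240°) eclipsed 0.9 → 7.1 kcal/mol.
tBu at 180° (staggered): Et(120°)/tBu(180°) gauche 1.5 → 1.5 kcal/mol.
tBu at 240° (eclipsed): H(0°)/H(0°) eclipsed 0.9; Et(120°)/H(120°) eclipsed 1.6; H(240°)/tBu(240°) eclipsed 2.7 → 5.2 kcal/mol.
tBu at 300° (staggered): no non-H gauche contacts → 0.0 kcal/mol.
Max at 120° (7.1 kcal/mol), min at 300° (0.0 kcal/mol); barrier = 7.1 kcal/mol.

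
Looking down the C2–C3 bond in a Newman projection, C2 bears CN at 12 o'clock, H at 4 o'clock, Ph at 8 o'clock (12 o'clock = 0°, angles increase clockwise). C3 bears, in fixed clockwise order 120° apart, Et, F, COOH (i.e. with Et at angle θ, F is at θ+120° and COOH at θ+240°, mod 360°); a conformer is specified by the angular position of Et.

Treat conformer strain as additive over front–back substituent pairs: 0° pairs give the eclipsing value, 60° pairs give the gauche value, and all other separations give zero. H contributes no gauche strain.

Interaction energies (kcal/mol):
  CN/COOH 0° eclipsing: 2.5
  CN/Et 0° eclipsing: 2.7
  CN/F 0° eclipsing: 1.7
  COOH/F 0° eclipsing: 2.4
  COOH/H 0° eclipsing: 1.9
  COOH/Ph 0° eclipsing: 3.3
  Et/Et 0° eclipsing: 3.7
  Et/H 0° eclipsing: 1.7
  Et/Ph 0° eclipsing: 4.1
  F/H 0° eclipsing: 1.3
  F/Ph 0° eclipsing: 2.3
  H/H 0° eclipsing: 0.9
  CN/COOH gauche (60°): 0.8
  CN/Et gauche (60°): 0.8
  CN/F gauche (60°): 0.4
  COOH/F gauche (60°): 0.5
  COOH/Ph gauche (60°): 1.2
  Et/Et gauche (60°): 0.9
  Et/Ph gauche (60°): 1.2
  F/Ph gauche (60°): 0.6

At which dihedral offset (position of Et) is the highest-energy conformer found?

Et at 0° (eclipsed): CN–Et eclipsed, H–F eclipsed, Ph–COOH eclipsed; 2.7 + 1.3 + 3.3 = 7.3 kcal/mol.
Et at 60° (staggered): CN–Et gauche, CN–COOH gauche, Ph–F gauche, Ph–COOH gauche; 0.8 + 0.8 + 0.6 + 1.2 = 3.4 kcal/mol.
Et at 120° (eclipsed): CN–COOH eclipsed, H–Et eclipsed, Ph–F eclipsed; 2.5 + 1.7 + 2.3 = 6.5 kcal/mol.
Et at 180° (staggered): CN–F gauche, CN–COOH gauche, Ph–Et gauche, Ph–F gauche; 0.4 + 0.8 + 1.2 + 0.6 = 3.0 kcal/mol.
Et at 240° (eclipsed): CN–F eclipsed, H–COOH eclipsed, Ph–Et eclipsed; 1.7 + 1.9 + 4.1 = 7.7 kcal/mol.
Et at 300° (staggered): CN–Et gauche, CN–F gauche, Ph–Et gauche, Ph–COOH gauche; 0.8 + 0.4 + 1.2 + 1.2 = 3.6 kcal/mol.
The maximum (7.7 kcal/mol) occurs with Et at 240°.

240°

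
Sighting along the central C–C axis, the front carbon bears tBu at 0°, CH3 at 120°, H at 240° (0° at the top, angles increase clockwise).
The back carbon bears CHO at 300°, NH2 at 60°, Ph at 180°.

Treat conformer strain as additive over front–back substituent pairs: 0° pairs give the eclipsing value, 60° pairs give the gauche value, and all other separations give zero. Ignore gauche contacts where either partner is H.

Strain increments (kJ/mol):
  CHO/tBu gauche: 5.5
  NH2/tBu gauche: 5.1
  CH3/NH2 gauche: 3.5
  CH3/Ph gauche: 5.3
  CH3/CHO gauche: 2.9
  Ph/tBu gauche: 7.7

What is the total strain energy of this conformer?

This conformer (staggered): tBu–CHO gauche, tBu–NH2 gauche, CH3–NH2 gauche, CH3–Ph gauche; 5.5 + 5.1 + 3.5 + 5.3 = 19.4 kJ/mol.

19.4 kJ/mol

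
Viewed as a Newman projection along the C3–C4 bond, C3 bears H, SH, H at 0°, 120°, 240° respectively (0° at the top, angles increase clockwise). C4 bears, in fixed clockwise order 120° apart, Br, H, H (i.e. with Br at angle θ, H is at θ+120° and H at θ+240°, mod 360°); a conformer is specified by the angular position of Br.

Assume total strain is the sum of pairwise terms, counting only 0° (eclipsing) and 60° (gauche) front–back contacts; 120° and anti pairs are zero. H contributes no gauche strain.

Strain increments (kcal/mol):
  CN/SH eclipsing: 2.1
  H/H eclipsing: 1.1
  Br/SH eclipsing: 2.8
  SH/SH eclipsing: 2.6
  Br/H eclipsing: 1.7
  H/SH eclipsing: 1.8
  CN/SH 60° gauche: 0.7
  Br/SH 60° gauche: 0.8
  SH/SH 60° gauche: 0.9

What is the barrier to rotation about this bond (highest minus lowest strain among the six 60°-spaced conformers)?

5.0 kcal/mol

Br at 0° (eclipsed): H(0°)/Br(0°) eclipsed 1.7; SH(120°)/H(120°) eclipsed 1.8; H(240°)/H(240°) eclipsed 1.1 → 4.6 kcal/mol.
Br at 60° (staggered): SH(120°)/Br(60°) gauche 0.8 → 0.8 kcal/mol.
Br at 120° (eclipsed): H(0°)/H(0°) eclipsed 1.1; SH(120°)/Br(120°) eclipsed 2.8; H(240°)/H(240°) eclipsed 1.1 → 5.0 kcal/mol.
Br at 180° (staggered): SH(120°)/Br(180°) gauche 0.8 → 0.8 kcal/mol.
Br at 240° (eclipsed): H(0°)/H(0°) eclipsed 1.1; SH(120°)/H(120°) eclipsed 1.8; H(240°)/Br(240°) eclipsed 1.7 → 4.6 kcal/mol.
Br at 300° (staggered): no non-H gauche contacts → 0.0 kcal/mol.
Max at 120° (5.0 kcal/mol), min at 300° (0.0 kcal/mol); barrier = 5.0 kcal/mol.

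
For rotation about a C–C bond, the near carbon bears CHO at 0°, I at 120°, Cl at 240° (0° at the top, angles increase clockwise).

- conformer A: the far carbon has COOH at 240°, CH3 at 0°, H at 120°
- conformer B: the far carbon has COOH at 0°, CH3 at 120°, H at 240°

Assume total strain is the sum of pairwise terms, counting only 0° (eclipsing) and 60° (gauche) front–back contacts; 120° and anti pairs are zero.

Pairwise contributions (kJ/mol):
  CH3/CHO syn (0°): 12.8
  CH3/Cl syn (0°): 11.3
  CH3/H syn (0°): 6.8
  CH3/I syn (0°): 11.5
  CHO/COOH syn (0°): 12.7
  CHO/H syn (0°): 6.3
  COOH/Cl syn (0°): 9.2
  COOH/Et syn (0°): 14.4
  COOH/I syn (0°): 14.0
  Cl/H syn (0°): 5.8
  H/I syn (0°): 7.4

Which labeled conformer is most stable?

A (eclipsed): CHO–CH3 eclipsed, I–H eclipsed, Cl–COOH eclipsed; 12.8 + 7.4 + 9.2 = 29.4 kJ/mol.
B (eclipsed): CHO–COOH eclipsed, I–CH3 eclipsed, Cl–H eclipsed; 12.7 + 11.5 + 5.8 = 30.0 kJ/mol.
A has the lowest total (29.4 kJ/mol).

A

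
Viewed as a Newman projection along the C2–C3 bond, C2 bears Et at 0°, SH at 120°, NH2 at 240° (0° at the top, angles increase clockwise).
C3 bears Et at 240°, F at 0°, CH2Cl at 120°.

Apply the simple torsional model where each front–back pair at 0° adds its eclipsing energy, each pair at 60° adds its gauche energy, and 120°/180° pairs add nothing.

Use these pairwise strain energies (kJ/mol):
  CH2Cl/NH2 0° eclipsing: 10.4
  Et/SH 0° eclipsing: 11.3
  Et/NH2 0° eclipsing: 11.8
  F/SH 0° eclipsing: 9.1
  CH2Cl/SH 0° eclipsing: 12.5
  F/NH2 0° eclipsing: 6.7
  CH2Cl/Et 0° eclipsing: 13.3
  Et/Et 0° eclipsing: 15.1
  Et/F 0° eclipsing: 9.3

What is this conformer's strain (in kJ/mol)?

This conformer (eclipsed): Et(0°)/F(0°) eclipsed 9.3; SH(120°)/CH2Cl(120°) eclipsed 12.5; NH2(240°)/Et(240°) eclipsed 11.8 → 33.6 kJ/mol.

33.6 kJ/mol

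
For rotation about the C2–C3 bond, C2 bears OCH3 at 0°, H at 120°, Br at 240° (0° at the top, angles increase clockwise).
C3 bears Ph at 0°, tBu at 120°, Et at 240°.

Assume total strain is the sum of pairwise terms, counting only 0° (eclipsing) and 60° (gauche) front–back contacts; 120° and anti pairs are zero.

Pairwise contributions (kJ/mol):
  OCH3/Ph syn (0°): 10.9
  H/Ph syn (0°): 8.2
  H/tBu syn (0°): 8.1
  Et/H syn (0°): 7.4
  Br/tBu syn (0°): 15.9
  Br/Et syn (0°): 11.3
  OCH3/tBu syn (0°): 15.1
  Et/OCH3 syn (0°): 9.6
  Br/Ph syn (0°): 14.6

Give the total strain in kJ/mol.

30.3 kJ/mol

This conformer is eclipsed. OCH3 at 0° is eclipsed with Ph at 0° (10.9); H at 120° is eclipsed with tBu at 120° (8.1); Br at 240° is eclipsed with Et at 240° (11.3). Total 30.3 kJ/mol.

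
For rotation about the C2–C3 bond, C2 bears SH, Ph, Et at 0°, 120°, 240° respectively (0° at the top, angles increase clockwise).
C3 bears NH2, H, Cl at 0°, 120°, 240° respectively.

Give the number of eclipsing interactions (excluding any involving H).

Non-H eclipsing pairs: SH(0°)/NH2(0°); Et(240°)/Cl(240°) — 2 interactions.

2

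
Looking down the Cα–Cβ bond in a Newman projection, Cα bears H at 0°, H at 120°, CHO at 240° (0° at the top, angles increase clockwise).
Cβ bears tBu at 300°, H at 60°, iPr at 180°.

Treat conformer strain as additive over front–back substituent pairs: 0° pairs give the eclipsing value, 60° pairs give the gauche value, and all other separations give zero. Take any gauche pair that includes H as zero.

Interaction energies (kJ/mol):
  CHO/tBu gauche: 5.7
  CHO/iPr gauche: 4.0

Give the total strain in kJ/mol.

9.7 kJ/mol

This conformer (staggered): CHO(240°)/tBu(300°) gauche 5.7; CHO(240°)/iPr(180°) gauche 4.0 → 9.7 kJ/mol.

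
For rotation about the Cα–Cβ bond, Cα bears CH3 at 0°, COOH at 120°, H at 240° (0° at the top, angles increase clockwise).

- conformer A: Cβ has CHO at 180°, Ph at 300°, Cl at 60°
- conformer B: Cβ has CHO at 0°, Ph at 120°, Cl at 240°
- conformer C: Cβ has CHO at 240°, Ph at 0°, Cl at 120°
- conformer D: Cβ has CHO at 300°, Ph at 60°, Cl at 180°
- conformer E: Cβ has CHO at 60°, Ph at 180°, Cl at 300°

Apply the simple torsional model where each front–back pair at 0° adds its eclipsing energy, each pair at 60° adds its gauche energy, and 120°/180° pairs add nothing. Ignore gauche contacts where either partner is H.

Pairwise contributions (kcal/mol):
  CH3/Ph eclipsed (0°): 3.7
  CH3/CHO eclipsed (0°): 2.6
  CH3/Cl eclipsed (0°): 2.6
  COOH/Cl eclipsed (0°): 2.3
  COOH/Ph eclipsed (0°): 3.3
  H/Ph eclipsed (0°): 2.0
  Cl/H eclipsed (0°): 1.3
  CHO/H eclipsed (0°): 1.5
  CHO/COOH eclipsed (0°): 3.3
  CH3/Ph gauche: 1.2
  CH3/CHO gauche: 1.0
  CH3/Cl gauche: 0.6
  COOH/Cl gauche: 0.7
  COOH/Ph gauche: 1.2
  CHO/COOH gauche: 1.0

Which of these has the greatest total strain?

A (staggered): CH3(0°)/Ph(300°) gauche 1.2; CH3(0°)/Cl(60°) gauche 0.6; COOH(120°)/CHO(180°) gauche 1.0; COOH(120°)/Cl(60°) gauche 0.7 → 3.5 kcal/mol.
B (eclipsed): CH3(0°)/CHO(0°) eclipsed 2.6; COOH(120°)/Ph(120°) eclipsed 3.3; H(240°)/Cl(240°) eclipsed 1.3 → 7.2 kcal/mol.
C (eclipsed): CH3(0°)/Ph(0°) eclipsed 3.7; COOH(120°)/Cl(120°) eclipsed 2.3; H(240°)/CHO(240°) eclipsed 1.5 → 7.5 kcal/mol.
D (staggered): CH3(0°)/CHO(300°) gauche 1.0; CH3(0°)/Ph(60°) gauche 1.2; COOH(120°)/Ph(60°) gauche 1.2; COOH(120°)/Cl(180°) gauche 0.7 → 4.1 kcal/mol.
E (staggered): CH3(0°)/CHO(60°) gauche 1.0; CH3(0°)/Cl(300°) gauche 0.6; COOH(120°)/CHO(60°) gauche 1.0; COOH(120°)/Ph(180°) gauche 1.2 → 3.8 kcal/mol.
C has the highest total (7.5 kcal/mol).

C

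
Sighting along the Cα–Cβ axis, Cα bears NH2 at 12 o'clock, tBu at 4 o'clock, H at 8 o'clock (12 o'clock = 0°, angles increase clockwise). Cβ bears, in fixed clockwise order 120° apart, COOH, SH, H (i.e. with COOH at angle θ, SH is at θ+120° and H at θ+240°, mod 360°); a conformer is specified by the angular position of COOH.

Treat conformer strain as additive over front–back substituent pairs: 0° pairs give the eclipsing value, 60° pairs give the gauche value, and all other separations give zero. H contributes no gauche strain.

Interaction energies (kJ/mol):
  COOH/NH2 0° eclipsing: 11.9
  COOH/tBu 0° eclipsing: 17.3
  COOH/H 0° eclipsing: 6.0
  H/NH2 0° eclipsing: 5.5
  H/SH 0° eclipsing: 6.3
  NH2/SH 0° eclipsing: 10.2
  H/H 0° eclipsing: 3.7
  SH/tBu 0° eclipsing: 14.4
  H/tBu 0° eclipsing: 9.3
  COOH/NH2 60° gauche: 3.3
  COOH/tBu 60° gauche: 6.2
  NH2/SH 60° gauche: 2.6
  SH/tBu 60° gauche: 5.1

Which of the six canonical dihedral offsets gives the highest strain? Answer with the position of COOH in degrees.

COOH at 0° (eclipsed): NH2–COOH eclipsed, tBu–SH eclipsed, H–H eclipsed; 11.9 + 14.4 + 3.7 = 30.0 kJ/mol.
COOH at 60° (staggered): NH2–COOH gauche, tBu–COOH gauche, tBu–SH gauche; 3.3 + 6.2 + 5.1 = 14.6 kJ/mol.
COOH at 120° (eclipsed): NH2–H eclipsed, tBu–COOH eclipsed, H–SH eclipsed; 5.5 + 17.3 + 6.3 = 29.1 kJ/mol.
COOH at 180° (staggered): NH2–SH gauche, tBu–COOH gauche; 2.6 + 6.2 = 8.8 kJ/mol.
COOH at 240° (eclipsed): NH2–SH eclipsed, tBu–H eclipsed, H–COOH eclipsed; 10.2 + 9.3 + 6.0 = 25.5 kJ/mol.
COOH at 300° (staggered): NH2–COOH gauche, NH2–SH gauche, tBu–SH gauche; 3.3 + 2.6 + 5.1 = 11.0 kJ/mol.
The maximum (30.0 kJ/mol) occurs with COOH at 0°.

0°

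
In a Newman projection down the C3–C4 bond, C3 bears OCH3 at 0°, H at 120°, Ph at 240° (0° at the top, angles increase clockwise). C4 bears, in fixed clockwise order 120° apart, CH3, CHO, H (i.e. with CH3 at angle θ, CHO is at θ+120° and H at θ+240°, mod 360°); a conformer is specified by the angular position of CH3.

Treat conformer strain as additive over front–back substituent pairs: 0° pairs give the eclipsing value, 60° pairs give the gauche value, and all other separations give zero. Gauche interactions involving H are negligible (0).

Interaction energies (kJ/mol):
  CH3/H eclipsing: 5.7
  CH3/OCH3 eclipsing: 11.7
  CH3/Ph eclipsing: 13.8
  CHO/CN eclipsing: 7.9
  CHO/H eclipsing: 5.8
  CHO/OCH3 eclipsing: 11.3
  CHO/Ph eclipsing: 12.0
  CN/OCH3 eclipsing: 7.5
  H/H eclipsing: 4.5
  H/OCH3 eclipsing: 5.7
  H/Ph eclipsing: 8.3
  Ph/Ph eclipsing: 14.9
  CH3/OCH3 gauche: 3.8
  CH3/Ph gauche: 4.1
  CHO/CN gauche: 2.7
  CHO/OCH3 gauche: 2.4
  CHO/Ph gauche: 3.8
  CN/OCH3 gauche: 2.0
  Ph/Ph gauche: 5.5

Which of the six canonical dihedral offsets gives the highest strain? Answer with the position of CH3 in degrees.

CH3 at 0° (eclipsed): OCH3(0°)/CH3(0°) eclipsed 11.7; H(120°)/CHO(120°) eclipsed 5.8; Ph(240°)/H(240°) eclipsed 8.3 → 25.8 kJ/mol.
CH3 at 60° (staggered): OCH3(0°)/CH3(60°) gauche 3.8; Ph(240°)/CHO(180°) gauche 3.8 → 7.6 kJ/mol.
CH3 at 120° (eclipsed): OCH3(0°)/H(0°) eclipsed 5.7; H(120°)/CH3(120°) eclipsed 5.7; Ph(240°)/CHO(240°) eclipsed 12.0 → 23.4 kJ/mol.
CH3 at 180° (staggered): OCH3(0°)/CHO(300°) gauche 2.4; Ph(240°)/CH3(180°) gauche 4.1; Ph(240°)/CHO(300°) gauche 3.8 → 10.3 kJ/mol.
CH3 at 240° (eclipsed): OCH3(0°)/CHO(0°) eclipsed 11.3; H(120°)/H(120°) eclipsed 4.5; Ph(240°)/CH3(240°) eclipsed 13.8 → 29.6 kJ/mol.
CH3 at 300° (staggered): OCH3(0°)/CH3(300°) gauche 3.8; OCH3(0°)/CHO(60°) gauche 2.4; Ph(240°)/CH3(300°) gauche 4.1 → 10.3 kJ/mol.
The maximum (29.6 kJ/mol) occurs with CH3 at 240°.

240°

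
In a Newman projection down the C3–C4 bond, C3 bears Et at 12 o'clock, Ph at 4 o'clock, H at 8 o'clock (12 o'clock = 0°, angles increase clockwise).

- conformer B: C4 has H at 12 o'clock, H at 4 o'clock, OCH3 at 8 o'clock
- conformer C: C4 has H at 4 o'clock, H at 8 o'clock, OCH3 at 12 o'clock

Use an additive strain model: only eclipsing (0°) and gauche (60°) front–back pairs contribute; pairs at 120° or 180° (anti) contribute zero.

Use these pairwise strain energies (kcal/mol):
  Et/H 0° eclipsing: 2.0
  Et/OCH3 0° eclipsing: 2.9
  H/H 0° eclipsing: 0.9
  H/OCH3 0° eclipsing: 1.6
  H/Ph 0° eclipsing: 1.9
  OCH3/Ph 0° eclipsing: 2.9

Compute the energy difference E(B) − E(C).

B is eclipsed. Et at 0° is eclipsed with H at 0° (2.0); Ph at 120° is eclipsed with H at 120° (1.9); H at 240° is eclipsed with OCH3 at 240° (1.6). Total 5.5 kcal/mol.
C is eclipsed. Et at 0° is eclipsed with OCH3 at 0° (2.9); Ph at 120° is eclipsed with H at 120° (1.9); H at 240° is eclipsed with H at 240° (0.9). Total 5.7 kcal/mol.
E(B) − E(C) = 5.5 − 5.7 = -0.2 kcal/mol.

-0.2 kcal/mol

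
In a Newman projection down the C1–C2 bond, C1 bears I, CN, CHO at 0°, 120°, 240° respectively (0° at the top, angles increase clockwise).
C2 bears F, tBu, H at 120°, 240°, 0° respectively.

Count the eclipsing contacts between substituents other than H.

2

Non-H eclipsing pairs: CN(120°)/F(120°); CHO(240°)/tBu(240°) — 2 interactions.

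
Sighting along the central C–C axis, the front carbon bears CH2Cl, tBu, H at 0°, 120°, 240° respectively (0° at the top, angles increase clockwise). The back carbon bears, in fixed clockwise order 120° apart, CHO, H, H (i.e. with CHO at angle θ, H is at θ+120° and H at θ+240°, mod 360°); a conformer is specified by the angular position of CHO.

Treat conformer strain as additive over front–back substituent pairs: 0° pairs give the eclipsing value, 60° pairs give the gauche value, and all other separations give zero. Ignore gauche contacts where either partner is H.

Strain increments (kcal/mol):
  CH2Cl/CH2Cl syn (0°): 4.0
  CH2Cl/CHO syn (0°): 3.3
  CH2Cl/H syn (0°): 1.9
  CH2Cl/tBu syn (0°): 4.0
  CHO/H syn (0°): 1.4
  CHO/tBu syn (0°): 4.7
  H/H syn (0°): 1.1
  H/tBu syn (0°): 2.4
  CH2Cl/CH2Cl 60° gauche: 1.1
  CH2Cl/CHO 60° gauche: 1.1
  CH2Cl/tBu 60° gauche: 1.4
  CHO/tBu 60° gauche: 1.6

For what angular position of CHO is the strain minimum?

300°

CHO at 0° is eclipsed. CH2Cl at 0° is eclipsed with CHO at 0° (3.3); tBu at 120° is eclipsed with H at 120° (2.4); H at 240° is eclipsed with H at 240° (1.1). Total 6.8 kcal/mol.
CHO at 60° is staggered. CH2Cl at 0° is gauche with CHO at 60° (1.1); tBu at 120° is gauche with CHO at 60° (1.6). Total 2.7 kcal/mol.
CHO at 120° is eclipsed. CH2Cl at 0° is eclipsed with H at 0° (1.9); tBu at 120° is eclipsed with CHO at 120° (4.7); H at 240° is eclipsed with H at 240° (1.1). Total 7.7 kcal/mol.
CHO at 180° is staggered. tBu at 120° is gauche with CHO at 180° (1.6). Total 1.6 kcal/mol.
CHO at 240° is eclipsed. CH2Cl at 0° is eclipsed with H at 0° (1.9); tBu at 120° is eclipsed with H at 120° (2.4); H at 240° is eclipsed with CHO at 240° (1.4). Total 5.7 kcal/mol.
CHO at 300° is staggered. CH2Cl at 0° is gauche with CHO at 300° (1.1). Total 1.1 kcal/mol.
The minimum (1.1 kcal/mol) occurs with CHO at 300°.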